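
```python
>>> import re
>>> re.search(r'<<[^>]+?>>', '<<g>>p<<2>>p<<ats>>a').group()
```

The match spans [0:5] → '<<g>>'.

'<<g>>'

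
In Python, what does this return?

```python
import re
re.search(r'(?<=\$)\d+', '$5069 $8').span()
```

The lookaround is zero-width — it requires the adjacent text to match without consuming it, so the asserted text isn't part of the match.
`re.search` scans for the first position where the pattern succeeds.
The match spans [1:5] → '5069'.

(1, 5)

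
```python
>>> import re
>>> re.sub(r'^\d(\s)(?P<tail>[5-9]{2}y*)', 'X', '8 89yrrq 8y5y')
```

'Xrrq 8y5y'

Each match is replaced by 'X'.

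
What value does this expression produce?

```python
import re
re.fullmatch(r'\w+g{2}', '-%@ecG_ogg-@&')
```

None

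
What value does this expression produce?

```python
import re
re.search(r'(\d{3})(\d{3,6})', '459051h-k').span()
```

Pattern: exactly 3 of a digit (captured); then 3 to 6 of a digit (captured).
`search` walks the string left to right and returns the first match it finds.
The match spans [0:6] → '459051'.
Captured: group 1 = '459', group 2 = '051'.

(0, 6)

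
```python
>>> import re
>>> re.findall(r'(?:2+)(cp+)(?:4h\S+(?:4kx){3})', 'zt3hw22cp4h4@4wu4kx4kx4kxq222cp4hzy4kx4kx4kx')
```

Pattern: one or more of a literal '2' (non-capturing group); then a literal 'c', then one or more of the literal 'p' (captured); then the literal '4h', then one or more of a non-whitespace character, then the literal '4kx' repeated 3 times (non-capturing group).
Walking the string: at [5:44] match '22cp4h4@4wu4kx4kx4kxq222cp4hzy4kx4kx4kx', group 1 = 'cp'.
One capturing group, so `findall` returns just the captured substring from the one match — 1 in all.

['cp']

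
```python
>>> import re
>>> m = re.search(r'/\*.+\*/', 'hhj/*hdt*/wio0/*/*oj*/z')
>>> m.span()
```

(3, 22)

`search` walks the string left to right and returns the first match it finds.
The match spans [3:22] → '/*hdt*/wio0/*/*oj*/'.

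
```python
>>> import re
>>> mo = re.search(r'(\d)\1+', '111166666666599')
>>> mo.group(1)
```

The match spans [0:4] → '1111'.
Captured: group 1 = '1'.

'1'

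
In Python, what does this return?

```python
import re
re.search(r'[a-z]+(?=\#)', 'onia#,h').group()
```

Because the assertion is zero-width, the text it checks is not consumed and won't appear in the result.
`search` walks the string left to right and returns the first match it finds.
The match spans [0:4] → 'onia'.

'onia'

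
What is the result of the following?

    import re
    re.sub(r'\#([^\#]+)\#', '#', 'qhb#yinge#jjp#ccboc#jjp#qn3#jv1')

'qhb#jjp#jjp#jv1'

Matches: at [3:10] → '#yinge#'; at [13:20] → '#ccboc#'; at [23:28] → '#qn3#'.
`sub` substitutes '#' at each match site.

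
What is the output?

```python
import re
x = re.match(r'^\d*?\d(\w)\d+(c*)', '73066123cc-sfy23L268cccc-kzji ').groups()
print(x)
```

The match spans [0:10] → '73066123cc'.
Captured: group 1 = '3', group 2 = 'cc'.

('3', 'cc')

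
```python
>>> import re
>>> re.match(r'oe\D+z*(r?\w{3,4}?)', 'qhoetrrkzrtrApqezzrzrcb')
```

The pattern matches the literal 'oe', then one or more of a non-digit, then zero or more of the literal 'z'; then optionally a literal 'r', then 3 to 4 of a word character (lazy) (captured).
`re.match` only tries the pattern at the start of the string.
Here position 0 doesn't satisfy it, so the call returns None.

None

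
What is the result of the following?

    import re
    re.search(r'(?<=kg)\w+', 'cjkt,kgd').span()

The positive lookaround only admits positions where the adjacent text matches; those characters stay outside the span.
Unlike `match`, `search` isn't anchored — it looks for the pattern anywhere in the string.
The match spans [7:8] → 'd'.

(7, 8)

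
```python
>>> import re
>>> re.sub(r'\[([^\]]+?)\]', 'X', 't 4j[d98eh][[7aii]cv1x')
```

`sub` substitutes 'X' at each match site.

't 4jXXcv1x'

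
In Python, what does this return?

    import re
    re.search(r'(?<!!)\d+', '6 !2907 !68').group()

'6'

`(?!…)`/`(?<!…)` only lets a position through if the neighbouring text does NOT match; no characters are consumed.
`search` walks the string left to right and returns the first match it finds.
The match spans [0:1] → '6'.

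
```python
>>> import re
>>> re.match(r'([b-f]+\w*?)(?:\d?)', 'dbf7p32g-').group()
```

Pattern: one or more of a character in [b-f], then zero or more of a word character (lazy) (captured); then optionally a digit (non-capturing group).
With `match`, the pattern is implicitly anchored at the beginning.
The match spans [0:4] → 'dbf7'.
Captured: group 1 = 'dbf'.

'dbf7'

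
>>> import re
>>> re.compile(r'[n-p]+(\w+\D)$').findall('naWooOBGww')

One capturing group, so `findall` returns just the captured substring from the one match — 1 in all.

['aWooOBGww']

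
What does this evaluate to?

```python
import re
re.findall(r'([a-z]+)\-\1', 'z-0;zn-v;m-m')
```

`\1` is not a pattern — it's the concrete string captured by group 1, re-applied verbatim.
`findall` collects group 1 from the one match (1 total).

['m']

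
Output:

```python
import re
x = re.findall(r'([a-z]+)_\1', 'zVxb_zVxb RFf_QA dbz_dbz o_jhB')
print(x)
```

`\1` has to match the exact text group 1 already captured.
Scanning left to right: at [17:24] match 'dbz_dbz', group 1 = 'dbz'.
`findall` collects group 1 from the one match (1 total).

['dbz']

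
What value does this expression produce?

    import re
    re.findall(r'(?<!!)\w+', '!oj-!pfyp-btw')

['j', 'fyp', 'btw']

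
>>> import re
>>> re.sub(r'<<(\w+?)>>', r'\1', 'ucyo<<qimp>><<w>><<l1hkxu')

`\1` in the replacement pulls in group 1's text for each match.

'ucyoqimpw<<l1hkxu'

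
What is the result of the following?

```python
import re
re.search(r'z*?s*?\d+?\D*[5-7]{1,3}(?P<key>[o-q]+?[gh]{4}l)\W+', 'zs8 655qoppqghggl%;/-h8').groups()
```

This matches zero or more of a literal 'z' (lazy), then zero or more of the literal 's' (lazy), then one or more of a digit (lazy); then zero or more of a non-digit, then 1 to 3 of a character in [5-7]; then one or more of a character in [o-q] (lazy), then exactly 4 of one of [gh], then the literal 'l' (captured as 'key'); then one or more of a non-word character.
`search` walks the string left to right and returns the first match it finds.
The match spans [0:21] → 'zs8 655qoppqghggl%;/-'.
Captured: group 1 = 'qoppqghggl'.

('qoppqghggl',)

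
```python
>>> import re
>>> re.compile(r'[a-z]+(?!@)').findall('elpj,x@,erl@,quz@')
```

['elpj', 'er', 'qu']

The negative lookahead/lookbehind blocks any match where the forbidden context is present.
Matches: at [0:4] → 'elpj'; at [8:10] → 'er'; at [13:15] → 'qu'.
`findall` yields the raw match text (3 of them) because the pattern has no groups.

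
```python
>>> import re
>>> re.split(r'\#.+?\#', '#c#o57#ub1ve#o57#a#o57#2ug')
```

Because the quantifier is non-greedy, it stops expanding at the earliest point where the rest of the pattern can succeed.
Matches to split on: at [0:3] → '#c#'; at [6:13] → '#ub1ve#'; at [16:19] → '#a#'.
Each match becomes a cut point; 4 segments remain.

['', 'o57', 'o57', 'o57#2ug']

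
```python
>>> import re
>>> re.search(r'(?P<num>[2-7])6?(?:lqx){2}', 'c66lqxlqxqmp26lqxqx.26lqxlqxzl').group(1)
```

Pattern: a character in [2-7] (captured as 'num'); then optionally the literal '6', then the literal 'lqx' repeated 2 times.
Unlike `match`, `search` isn't anchored — it looks for the pattern anywhere in the string.
The match spans [1:9] → '66lqxlqx'.
Captured: group 1 = '6'.

'6'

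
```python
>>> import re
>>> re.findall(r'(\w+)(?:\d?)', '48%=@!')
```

['48']

The pattern matches one or more of a word character (captured); then optionally a digit (non-capturing group).
Walking the string: at [0:2] match '48', group 1 = '48'.
With a single group, `findall` returns only what that group captured — 1 item.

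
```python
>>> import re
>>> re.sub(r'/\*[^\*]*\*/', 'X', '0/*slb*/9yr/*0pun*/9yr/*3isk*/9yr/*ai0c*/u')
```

Every occurrence is swapped for 'X'.

'0X9yrX9yrX9yrXu'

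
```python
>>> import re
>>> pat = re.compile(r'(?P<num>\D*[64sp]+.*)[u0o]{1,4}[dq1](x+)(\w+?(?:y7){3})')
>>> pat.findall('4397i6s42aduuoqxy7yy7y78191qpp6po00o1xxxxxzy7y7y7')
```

This matches zero or more of a non-digit, then one or more of one of [64sp], then zero or more of any character (captured as 'num'); then 1 to 4 of one of [u0o], then one of [dq1]; then one or more of a literal 'x' (captured); then one or more of a word character (lazy), then the literal 'y7' repeated 3 times (captured).
Scanning left to right: at [0:49] match '4397i6s42aduuoqxy7yy7y78191qpp6po00o1xxxxxzy7y7y7', groups = ('4397i6s42aduuoqxy7yy7y78191qpp6po00', 'xxxxx', 'zy7y7y7').
With 3 capturing groups, `findall` returns a 3-tuple per match.

[('4397i6s42aduuoqxy7yy7y78191qpp6po00', 'xxxxx', 'zy7y7y7')]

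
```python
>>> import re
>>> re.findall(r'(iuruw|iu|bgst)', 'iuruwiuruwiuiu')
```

`|` is ordered: at each position the engine commits to the first alternative that works.
Because there's exactly one group, `findall` drops the full match and keeps group 1 from each hit.

['iuruw', 'iuruw', 'iu', 'iu']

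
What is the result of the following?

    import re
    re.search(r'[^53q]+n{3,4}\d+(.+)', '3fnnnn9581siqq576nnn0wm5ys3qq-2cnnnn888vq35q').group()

'fnnnn9581siqq576nnn0wm5ys3qq-2cnnnn888vq35q'

The pattern matches one or more of any character except [53q], then 3 to 4 of a literal 'n'; then one or more of a digit; then one or more of any character (captured).
`re.search` scans for the first position where the pattern succeeds.
The match spans [1:44] → 'fnnnn9581siqq576nnn0wm5ys3qq-2cnnnn888vq35q'.
Captured: group 1 = 'siqq576nnn0wm5ys3qq-2cnnnn888vq35q'.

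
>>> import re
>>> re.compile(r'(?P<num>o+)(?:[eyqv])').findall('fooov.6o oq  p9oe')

['ooo', 'o', 'o']

The pattern matches one or more of a literal 'o' (captured as 'num'); then one of [eyqv] (non-capturing group).
With a single group, `findall` returns only what that group captured — 3 items.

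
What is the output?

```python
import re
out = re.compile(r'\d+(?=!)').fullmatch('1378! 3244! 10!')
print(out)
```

None

`fullmatch` succeeds only if the pattern covers the string from start to end.
Here there's no way to consume every character, so the call returns None.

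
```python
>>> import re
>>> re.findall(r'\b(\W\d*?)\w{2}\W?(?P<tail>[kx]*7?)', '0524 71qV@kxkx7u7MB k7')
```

This matches a word boundary (`\b`, zero-width); then a non-word character, then zero or more of a digit (lazy) (captured); then exactly 2 of a word character, then optionally a non-word character; then zero or more of one of [kx], then optionally the literal '7' (captured as 'tail').
2 groups means each result is a tuple of 2 captured strings — 3 here.

[(' ', ''), ('@', 'kx7'), (' ', '')]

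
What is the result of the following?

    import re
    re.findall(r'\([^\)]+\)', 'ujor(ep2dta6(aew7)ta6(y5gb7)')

['(ep2dta6(aew7)', '(y5gb7)']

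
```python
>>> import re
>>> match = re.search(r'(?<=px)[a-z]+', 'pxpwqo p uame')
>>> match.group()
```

Because the assertion is zero-width, the text it checks is not consumed and won't appear in the result.
`search` walks the string left to right and returns the first match it finds.
The match spans [2:6] → 'pwqo'.

'pwqo'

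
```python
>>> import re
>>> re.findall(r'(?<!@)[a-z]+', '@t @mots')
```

Because the assertion is negative and zero-width, positions next to the forbidden text are skipped.
`findall` yields the raw match text (1 of them) because the pattern has no groups.

['ots']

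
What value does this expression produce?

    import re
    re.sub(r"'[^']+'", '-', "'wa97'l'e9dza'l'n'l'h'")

'-l-l-l-'

Matches: at [0:6] → "'wa97'"; at [7:14] → "'e9dza'"; at [15:18] → "'n'"; at [19:22] → "'h'".
Each match is replaced by '-'.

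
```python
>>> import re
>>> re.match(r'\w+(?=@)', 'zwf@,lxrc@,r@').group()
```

The positive lookaround only admits positions where the adjacent text matches; those characters stay outside the span.
`re.match` only tries the pattern at the start of the string.
The match spans [0:3] → 'zwf'.

'zwf'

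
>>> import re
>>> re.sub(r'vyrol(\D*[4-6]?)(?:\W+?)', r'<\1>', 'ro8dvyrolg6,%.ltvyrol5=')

'ro8d<g6>%.lt<5>'

A `+?`/`*?`/`{m,n}?` starts at its minimum and grows only as far as needed for what follows to match.
Each match is replaced using the text its own group 1 captured.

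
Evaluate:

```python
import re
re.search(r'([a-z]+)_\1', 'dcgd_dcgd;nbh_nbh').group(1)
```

'dcgd'

After group 1 captures some text, `\1` only succeeds where that same text appears again.
`re.search` tries every starting position until one works.
The match spans [0:9] → 'dcgd_dcgd'.
Captured: group 1 = 'dcgd'.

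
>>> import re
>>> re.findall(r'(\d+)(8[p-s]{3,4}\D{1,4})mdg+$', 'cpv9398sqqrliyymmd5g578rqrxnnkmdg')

[('57', '8rqrxnnk')]

Pattern: one or more of a digit (captured); then a literal '8', then 3 to 4 of a character in [p-s], then 1 to 4 of a non-digit (captured); then the literal 'md', then one or more of the literal 'g'; then anchored at the end.
`findall` packs the 2 group values into a tuple for every match.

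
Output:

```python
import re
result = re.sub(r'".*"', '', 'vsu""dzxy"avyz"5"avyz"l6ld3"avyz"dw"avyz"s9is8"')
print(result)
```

Every occurrence is swapped for ''.

vsu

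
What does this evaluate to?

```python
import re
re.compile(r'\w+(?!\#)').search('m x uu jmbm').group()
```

The negative lookaround is zero-width — it rules out positions where the adjacent text would match, without consuming anything.
`re.search` tries every starting position until one works.
The match spans [0:1] → 'm'.

'm'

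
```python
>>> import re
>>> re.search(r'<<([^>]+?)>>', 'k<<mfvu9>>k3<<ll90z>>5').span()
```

The match spans [1:10] → '<<mfvu9>>'.

(1, 10)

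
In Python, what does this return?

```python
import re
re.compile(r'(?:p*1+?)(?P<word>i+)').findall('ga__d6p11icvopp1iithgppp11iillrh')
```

Pattern: zero or more of a literal 'p', then one or more of the literal '1' (lazy) (non-capturing group); then one or more of a literal 'i' (captured as 'word').
Matches: at [6:10] match 'p11i', group 1 = 'i'; at [13:18] match 'pp1ii', group 1 = 'ii'; at [21:28] match 'ppp11ii', group 1 = 'ii'.
One capturing group, so `findall` returns just the captured substring from each match — 3 in all.

['i', 'ii', 'ii']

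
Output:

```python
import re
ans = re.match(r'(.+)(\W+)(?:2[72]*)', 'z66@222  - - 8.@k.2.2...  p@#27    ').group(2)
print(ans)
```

#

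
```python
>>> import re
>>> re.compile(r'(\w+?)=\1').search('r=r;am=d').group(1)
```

'r'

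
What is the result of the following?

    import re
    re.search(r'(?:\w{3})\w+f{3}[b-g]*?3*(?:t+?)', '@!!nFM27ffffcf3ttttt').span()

Pattern: exactly 3 of a word character (non-capturing group); then one or more of a word character, then exactly 3 of a literal 'f'; then zero or more of a character in [b-g] (lazy), then zero or more of a literal '3'; then one or more of a literal 't' (lazy) (non-capturing group).
With the lazy modifier that quantifier settles for the fewest repetitions that let the rest of the pattern succeed (the atoms after it are unaffected and can still be greedy).
`search` walks the string left to right and returns the first match it finds.
The match spans [3:16] → 'nFM27ffffcf3t'.

(3, 16)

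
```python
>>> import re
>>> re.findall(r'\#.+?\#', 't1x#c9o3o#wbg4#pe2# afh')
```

['#c9o3o#', '#pe2#']

With the lazy modifier that quantifier settles for the fewest repetitions that let the rest of the pattern succeed (the atoms after it are unaffected and can still be greedy).
No capturing groups, so `findall` returns the 2 full match strings.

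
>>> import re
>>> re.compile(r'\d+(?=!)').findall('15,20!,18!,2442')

['20', '18']

Because the assertion is zero-width, the text it checks is not consumed and won't appear in the result.
Scanning left to right: at [3:5] → '20'; at [7:9] → '18'.
No capturing groups, so `findall` returns the 2 full match strings.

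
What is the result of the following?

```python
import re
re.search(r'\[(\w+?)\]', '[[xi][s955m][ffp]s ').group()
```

The match spans [1:5] → '[xi]'.

'[xi]'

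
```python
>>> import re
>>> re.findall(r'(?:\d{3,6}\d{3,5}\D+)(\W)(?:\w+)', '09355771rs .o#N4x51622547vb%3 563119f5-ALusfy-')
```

['#']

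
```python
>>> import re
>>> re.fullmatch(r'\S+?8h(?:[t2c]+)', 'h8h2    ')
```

None

`re.fullmatch` requires the pattern to consume the entire string.
Here there's no way to consume every character, so the call returns None.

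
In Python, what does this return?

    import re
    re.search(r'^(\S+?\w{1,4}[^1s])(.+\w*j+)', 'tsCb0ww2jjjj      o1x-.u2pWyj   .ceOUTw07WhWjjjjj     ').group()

'tsCb0ww2jjjj      o1x-.u2pWyj   .ceOUTw07WhWjjjjj'

This matches anchored at the start of the string; then one or more of a non-whitespace character (lazy), then 1 to 4 of a word character, then any character except [1s] (captured); then one or more of any character, then zero or more of a word character, then one or more of the literal 'j' (captured).
`re.search` tries every starting position until one works.
The match spans [0:49] → 'tsCb0ww2jjjj      o1x-.u2pWyj   .ceOUTw07WhWjjjjj'.
Captured: group 1 = 'tsCb0w', group 2 = 'w2jjjj      o1x-.u2pWyj   .ceOUTw07WhWjjjjj'.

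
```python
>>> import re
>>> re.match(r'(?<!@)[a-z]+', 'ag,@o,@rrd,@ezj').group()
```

`re.match` only tries the pattern at the start of the string.
The match spans [0:2] → 'ag'.

'ag'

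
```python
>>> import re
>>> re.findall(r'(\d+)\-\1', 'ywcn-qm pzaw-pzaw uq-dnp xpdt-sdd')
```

The backreference `\1` re-matches whatever the first group consumed, character for character.
With a single group, `findall` returns only what that group captured — 0 items.
Nothing in the string satisfies the pattern, so the list is empty.

[]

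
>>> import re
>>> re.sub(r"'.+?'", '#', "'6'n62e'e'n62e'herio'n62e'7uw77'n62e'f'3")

Matches: at [0:3] → "'6'"; at [7:10] → "'e'"; at [14:21] → "'herio'"; at [25:32] → "'7uw77'"; at [36:39] → "'f'".
`sub` substitutes '#' at each match site.

'#n62e#n62e#n62e#n62e#3'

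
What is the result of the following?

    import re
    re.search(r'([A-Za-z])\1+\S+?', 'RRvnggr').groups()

The match spans [0:3] → 'RRv'.
Captured: group 1 = 'R'.

('R',)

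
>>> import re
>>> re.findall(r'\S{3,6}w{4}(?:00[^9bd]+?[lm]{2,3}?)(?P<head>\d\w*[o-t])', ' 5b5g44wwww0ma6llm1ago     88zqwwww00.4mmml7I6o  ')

The pattern matches 3 to 6 of a non-whitespace character, then exactly 4 of the literal 'w'; then the literal '00', then one or more of any character except [9bd] (lazy), then 2 to 3 of one of [lm] (lazy) (non-capturing group); then a digit, then zero or more of a word character, then a character in [o-t] (captured as 'head').
`findall` collects group 1 from the one match (1 total).

['7I6o']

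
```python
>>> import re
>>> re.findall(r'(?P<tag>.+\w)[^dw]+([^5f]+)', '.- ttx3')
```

Pattern: one or more of any character, then a word character (captured as 'tag'); then one or more of any character except [dw]; then one or more of any character except [5f] (captured).
Scanning left to right: at [0:7] match '.- ttx3', groups = ('.- tt', '3').
Multiple groups make `findall` return tuples — one 2-tuple for the one match.

[('.- tt', '3')]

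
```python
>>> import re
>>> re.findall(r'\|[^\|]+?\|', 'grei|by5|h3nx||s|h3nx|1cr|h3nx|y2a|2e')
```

['|by5|', '|s|', '|1cr|', '|y2a|']

Matches: at [4:9] → '|by5|'; at [14:17] → '|s|'; at [21:26] → '|1cr|'; at [30:35] → '|y2a|'.
No capturing groups, so `findall` returns the 4 full match strings.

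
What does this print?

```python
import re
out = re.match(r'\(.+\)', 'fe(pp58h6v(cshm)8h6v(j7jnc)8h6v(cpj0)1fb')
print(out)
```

None

`match` is anchored at position 0; if the pattern doesn't fit there, it returns None.
Here position 0 doesn't satisfy it, so the call returns None.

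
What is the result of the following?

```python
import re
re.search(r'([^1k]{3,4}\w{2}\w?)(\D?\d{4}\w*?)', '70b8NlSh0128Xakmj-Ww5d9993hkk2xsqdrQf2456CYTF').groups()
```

The match spans [0:12] → '70b8NlSh0128'.
Captured: group 1 = '70b8NlS', group 2 = 'h0128'.

('70b8NlS', 'h0128')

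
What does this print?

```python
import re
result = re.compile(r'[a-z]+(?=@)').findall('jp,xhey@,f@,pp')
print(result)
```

['xhey', 'f']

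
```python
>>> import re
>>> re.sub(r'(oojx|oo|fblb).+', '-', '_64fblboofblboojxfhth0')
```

'_64-'

Every occurrence is swapped for '-'.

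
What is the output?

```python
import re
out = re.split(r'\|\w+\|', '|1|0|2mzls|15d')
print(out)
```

['', '0', '15d']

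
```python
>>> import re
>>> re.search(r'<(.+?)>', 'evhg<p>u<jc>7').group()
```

'<p>'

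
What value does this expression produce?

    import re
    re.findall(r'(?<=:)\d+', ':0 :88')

['0', '88']

The positive lookaround only admits positions where the adjacent text matches; those characters stay outside the span.
Scanning left to right: at [1:2] → '0'; at [4:6] → '88'.
Since nothing is captured, `findall` lists the 2 matched substrings directly.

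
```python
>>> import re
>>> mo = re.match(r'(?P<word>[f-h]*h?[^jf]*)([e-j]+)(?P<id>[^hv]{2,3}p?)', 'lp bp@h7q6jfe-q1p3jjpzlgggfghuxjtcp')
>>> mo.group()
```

`re.match` only tries the pattern at the start of the string.
The match spans [0:17] → 'lp bp@h7q6jfe-q1p'.

'lp bp@h7q6jfe-q1p'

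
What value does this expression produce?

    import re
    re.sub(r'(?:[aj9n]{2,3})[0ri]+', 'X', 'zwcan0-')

'zwcX-'

This matches 2 to 3 of one of [aj9n] (non-capturing group); then one or more of one of [0ri].
`sub` substitutes 'X' at each match site.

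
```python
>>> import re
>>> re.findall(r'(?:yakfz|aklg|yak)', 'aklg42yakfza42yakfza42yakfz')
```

Branches in `(...|...)` are attempted left-to-right; the first branch that allows the whole pattern to succeed is taken.
Since nothing is captured, `findall` lists the 4 matched substrings directly.

['aklg', 'yakfz', 'yakfz', 'yakfz']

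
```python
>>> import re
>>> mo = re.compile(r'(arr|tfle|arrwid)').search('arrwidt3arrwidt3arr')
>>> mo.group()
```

The regex engine tests alternatives in the order written; an earlier branch that matches wins even if a later one would match more.
`re.search` scans for the first position where the pattern succeeds.
The match spans [0:3] → 'arr'.
Captured: group 1 = 'arr'.

'arr'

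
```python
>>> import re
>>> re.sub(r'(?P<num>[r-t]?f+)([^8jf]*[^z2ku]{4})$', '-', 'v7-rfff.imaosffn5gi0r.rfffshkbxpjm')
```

'v7-rfff.imaosffn5gi0r.-'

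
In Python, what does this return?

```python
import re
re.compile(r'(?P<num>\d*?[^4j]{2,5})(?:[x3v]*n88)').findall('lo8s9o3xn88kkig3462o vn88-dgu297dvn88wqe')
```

Pattern: zero or more of a digit (lazy), then 2 to 5 of any character except [4j] (captured as 'num'); then zero or more of one of [x3v], then the literal 'n88' (non-capturing group).
Scanning left to right: at [1:11] match 'o8s9o3xn88', group 1 = 'o8s9o'; at [15:25] match '3462o vn88', group 1 = '3462o v'; at [28:37] match 'u297dvn88', group 1 = 'u297d'.
With a single group, `findall` returns only what that group captured — 3 items.

['o8s9o', '3462o v', 'u297d']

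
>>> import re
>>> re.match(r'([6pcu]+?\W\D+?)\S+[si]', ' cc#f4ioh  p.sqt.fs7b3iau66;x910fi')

With `match`, the pattern is implicitly anchored at the beginning.
Here position 0 doesn't satisfy it, so the call returns None.

None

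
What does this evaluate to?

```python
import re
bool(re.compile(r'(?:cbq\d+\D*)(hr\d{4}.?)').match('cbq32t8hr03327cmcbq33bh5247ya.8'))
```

This matches the literal 'cbq', then one or more of a digit, then zero or more of a non-digit (non-capturing group); then the literal 'hr', then exactly 4 of a digit, then optionally any character (captured).
`re.match` only tries the pattern at the start of the string.
Here position 0 doesn't satisfy it, so the call returns None, and `bool(None)` is False.

False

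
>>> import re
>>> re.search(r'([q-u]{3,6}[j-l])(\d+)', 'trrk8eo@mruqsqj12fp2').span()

(0, 5)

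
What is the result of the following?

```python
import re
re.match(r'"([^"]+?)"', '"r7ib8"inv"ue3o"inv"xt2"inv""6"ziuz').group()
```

With `match`, the pattern is implicitly anchored at the beginning.
The match spans [0:7] → '"r7ib8"'.
Captured: group 1 = 'r7ib8'.

'"r7ib8"'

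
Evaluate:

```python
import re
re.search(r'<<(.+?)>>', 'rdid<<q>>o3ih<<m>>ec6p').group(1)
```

'q'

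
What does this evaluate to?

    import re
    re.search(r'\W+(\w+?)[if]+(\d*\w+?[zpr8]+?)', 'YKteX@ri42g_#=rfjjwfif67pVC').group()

This matches one or more of a non-word character; then one or more of a word character (lazy) (captured); then one or more of one of [if]; then zero or more of a digit, then one or more of a word character (lazy), then one or more of one of [zpr8] (lazy) (captured).
`search` walks the string left to right and returns the first match it finds.
The match spans [12:25] → '#=rfjjwfif67p'.
Captured: group 1 = 'r', group 2 = 'jjwfif67p'.

'#=rfjjwfif67p'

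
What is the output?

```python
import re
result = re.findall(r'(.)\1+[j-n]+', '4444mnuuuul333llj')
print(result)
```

['4', 'u', '3']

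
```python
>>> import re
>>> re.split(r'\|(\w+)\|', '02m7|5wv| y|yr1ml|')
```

Matches to split on: at [4:9] → '|5wv|'; at [11:18] → '|yr1ml|'.
`re.split` interleaves the captured-group text with the surrounding fragments.

['02m7', '5wv', ' y', 'yr1ml', '']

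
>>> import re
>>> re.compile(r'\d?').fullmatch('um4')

This matches optionally a digit.
For `fullmatch`, every character of the input must be accounted for by the pattern.
Here the string isn't matched end-to-end, so the call returns None.

None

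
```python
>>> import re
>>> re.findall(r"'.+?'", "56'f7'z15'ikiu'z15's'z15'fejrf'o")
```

["'f7'", "'ikiu'", "'s'", "'fejrf'"]

With the lazy modifier that quantifier settles for the fewest repetitions that let the rest of the pattern succeed (the atoms after it are unaffected and can still be greedy).
Matches: at [2:6] → "'f7'"; at [9:15] → "'ikiu'"; at [18:21] → "'s'"; at [24:31] → "'fejrf'".
`findall` yields the raw match text (4 of them) because the pattern has no groups.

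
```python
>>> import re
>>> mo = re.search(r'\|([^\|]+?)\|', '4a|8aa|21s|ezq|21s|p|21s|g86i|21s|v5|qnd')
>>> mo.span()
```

`re.search` scans for the first position where the pattern succeeds.
The match spans [2:7] → '|8aa|'.
Captured: group 1 = '8aa'.

(2, 7)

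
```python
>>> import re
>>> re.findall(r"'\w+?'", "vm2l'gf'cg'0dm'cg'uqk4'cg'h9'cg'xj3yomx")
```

["'gf'", "'0dm'", "'uqk4'", "'h9'"]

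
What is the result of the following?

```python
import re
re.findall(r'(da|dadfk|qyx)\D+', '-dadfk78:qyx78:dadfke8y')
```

['da', 'da']

Alternation tries branches left to right and keeps the first one that lets the overall match succeed at that position.
With a single group, `findall` returns only what that group captured — 2 items.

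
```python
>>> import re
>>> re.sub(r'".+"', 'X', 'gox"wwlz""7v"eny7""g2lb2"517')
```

Matches: at [3:25] → '"wwlz""7v"eny7""g2lb2"'.
`sub` substitutes 'X' at each match site.

'goxX517'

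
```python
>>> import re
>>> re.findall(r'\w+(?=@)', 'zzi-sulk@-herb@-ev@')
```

['sulk', 'herb', 'ev']

Lookahead/lookbehind check context without consuming it, so the matched span excludes the asserted characters.
Walking the string: at [4:8] → 'sulk'; at [10:14] → 'herb'; at [16:18] → 'ev'.
`findall` yields the raw match text (3 of them) because the pattern has no groups.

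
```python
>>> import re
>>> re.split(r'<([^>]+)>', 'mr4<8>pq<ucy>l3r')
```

['mr4', '8', 'pq', 'ucy', 'l3r']

Matches to split on: at [3:6] → '<8>'; at [8:13] → '<ucy>'.
`re.split` interleaves the captured-group text with the surrounding fragments.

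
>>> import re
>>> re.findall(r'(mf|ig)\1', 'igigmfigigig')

`\1` is not a pattern — it's the concrete string captured by group 1, re-applied verbatim.
Scanning left to right: at [0:4] match 'igig', group 1 = 'ig'; at [6:10] match 'igig', group 1 = 'ig'.
With a single group, `findall` returns only what that group captured — 2 items.

['ig', 'ig']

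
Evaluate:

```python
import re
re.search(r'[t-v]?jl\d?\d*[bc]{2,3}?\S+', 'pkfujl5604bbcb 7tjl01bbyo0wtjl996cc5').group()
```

'ujl5604bbcb'

Pattern: optionally a character in [t-v], then the literal 'jl', then optionally a digit; then zero or more of a digit, then 2 to 3 of one of [bc] (lazy), then one or more of a non-whitespace character.
`search` walks the string left to right and returns the first match it finds.
The match spans [3:14] → 'ujl5604bbcb'.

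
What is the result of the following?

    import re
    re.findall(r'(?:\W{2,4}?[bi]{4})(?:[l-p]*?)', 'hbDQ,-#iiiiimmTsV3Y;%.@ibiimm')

[',-#iiii', ';%.@ibii']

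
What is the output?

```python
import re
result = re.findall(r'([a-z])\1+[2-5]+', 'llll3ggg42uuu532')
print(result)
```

['l', 'g', 'u']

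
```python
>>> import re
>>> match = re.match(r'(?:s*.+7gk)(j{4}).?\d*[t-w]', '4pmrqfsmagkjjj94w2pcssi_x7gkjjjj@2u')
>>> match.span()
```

Pattern: zero or more of a literal 's', then one or more of any character, then the literal '7gk' (non-capturing group); then exactly 4 of a literal 'j' (captured); then optionally any character, then zero or more of a digit, then a character in [t-w].
`re.match` only tries the pattern at the start of the string.
The match spans [0:35] → '4pmrqfsmagkjjj94w2pcssi_x7gkjjjj@2u'.
Captured: group 1 = 'jjjj'.

(0, 35)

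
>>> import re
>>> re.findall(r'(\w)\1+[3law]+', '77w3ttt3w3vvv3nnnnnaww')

The backreference `\1` re-matches whatever the first group consumed, character for character.
Because there's exactly one group, `findall` drops the full match and keeps group 1 from each hit.

['7', 't', 'v', 'n']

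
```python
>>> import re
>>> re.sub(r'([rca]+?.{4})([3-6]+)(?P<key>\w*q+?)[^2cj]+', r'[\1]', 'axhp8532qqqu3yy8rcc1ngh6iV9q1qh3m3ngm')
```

Pattern: one or more of one of [rca] (lazy), then exactly 4 of any character (captured); then one or more of a character in [3-6] (captured); then zero or more of a word character, then one or more of the literal 'q' (lazy) (captured as 'key'); then one or more of any character except [2cj].
`\1` in the replacement pulls in group 1's text for each match.

'[axhp8]'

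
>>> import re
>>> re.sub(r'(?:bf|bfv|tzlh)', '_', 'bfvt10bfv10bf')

'_vt10_v10_'

`|` is ordered: at each position the engine commits to the first alternative that works.
Every occurrence is swapped for '_'.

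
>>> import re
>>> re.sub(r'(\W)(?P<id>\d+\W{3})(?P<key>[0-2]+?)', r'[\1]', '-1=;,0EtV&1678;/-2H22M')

'[-]EtV[&]H22M'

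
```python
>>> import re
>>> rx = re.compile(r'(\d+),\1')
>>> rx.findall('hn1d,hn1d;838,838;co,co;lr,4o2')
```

['838']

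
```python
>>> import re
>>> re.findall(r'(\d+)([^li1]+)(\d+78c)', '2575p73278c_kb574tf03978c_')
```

Pattern: one or more of a digit (captured); then one or more of any character except [li1] (captured); then one or more of a digit, then the literal '78c' (captured).
Walking the string: at [0:25] match '2575p73278c_kb574tf03978c', groups = ('2575', 'p73278c_kb574tf03', '978c').
Multiple groups make `findall` return tuples — one 3-tuple for the one match.

[('2575', 'p73278c_kb574tf03', '978c')]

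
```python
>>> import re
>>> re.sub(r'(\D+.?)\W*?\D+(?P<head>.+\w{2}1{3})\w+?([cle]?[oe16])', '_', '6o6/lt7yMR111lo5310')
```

'6_5310'

Lazy quantifiers expand one character at a time until the remainder of the pattern can match.
Each match is replaced by '_'.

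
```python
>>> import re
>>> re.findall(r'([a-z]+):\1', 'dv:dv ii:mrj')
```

A backreference is literal: `\1` must see the identical characters the first group matched.
Walking the string: at [0:5] match 'dv:dv', group 1 = 'dv'.
With a single group, `findall` returns only what that group captured — 1 item.

['dv']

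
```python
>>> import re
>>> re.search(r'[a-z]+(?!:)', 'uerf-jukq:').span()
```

(0, 4)

A negative assertion filters positions out without eating any characters.
The match spans [0:4] → 'uerf'.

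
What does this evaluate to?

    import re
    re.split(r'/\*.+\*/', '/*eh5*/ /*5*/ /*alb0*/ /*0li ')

['', ' /*0li ']

`split` removes every match and returns the 2 fragments in between.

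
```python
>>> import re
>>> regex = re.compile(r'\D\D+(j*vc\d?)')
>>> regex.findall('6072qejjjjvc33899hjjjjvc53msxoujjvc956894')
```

['vc3', 'vc5', 'vc9']

`findall` collects group 1 from each match (3 total).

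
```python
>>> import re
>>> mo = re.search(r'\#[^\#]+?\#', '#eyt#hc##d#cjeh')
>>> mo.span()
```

The match spans [0:5] → '#eyt#'.

(0, 5)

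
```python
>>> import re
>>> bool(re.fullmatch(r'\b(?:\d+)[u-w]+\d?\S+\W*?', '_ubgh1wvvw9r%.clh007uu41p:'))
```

This matches a word boundary (`\b`, zero-width); then one or more of a digit (non-capturing group); then one or more of a character in [u-w]; then optionally a digit, then one or more of a non-whitespace character, then zero or more of a non-word character (lazy).
`re.fullmatch` requires the pattern to consume the entire string.
Here the pattern can't cover the whole string, so the call returns None, and `bool(None)` is False.

False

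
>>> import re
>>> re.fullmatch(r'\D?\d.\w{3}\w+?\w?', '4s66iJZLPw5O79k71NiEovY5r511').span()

(0, 28)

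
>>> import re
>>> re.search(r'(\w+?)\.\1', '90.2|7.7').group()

'7.7'

A backreference is literal: `\1` must see the identical characters the first group matched.
`re.search` scans for the first position where the pattern succeeds.
The match spans [5:8] → '7.7'.
Captured: group 1 = '7'.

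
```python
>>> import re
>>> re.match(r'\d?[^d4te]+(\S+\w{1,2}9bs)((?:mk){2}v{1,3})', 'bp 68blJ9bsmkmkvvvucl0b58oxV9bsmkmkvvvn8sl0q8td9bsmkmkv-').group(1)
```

'td9bs'

The pattern matches optionally a digit, then one or more of any character except [d4te]; then one or more of a non-whitespace character, then 1 to 2 of a word character, then the literal '9bs' (captured); then the literal 'mk' repeated 2 times, then 1 to 3 of the literal 'v' (captured).
`re.match` only tries the pattern at the start of the string.
The match spans [0:55] → 'bp 68blJ9bsmkmkvvvucl0b58oxV9bsmkmkvvvn8sl0q8td9bsmkmkv'.
Captured: group 1 = 'td9bs', group 2 = 'mkmkv'.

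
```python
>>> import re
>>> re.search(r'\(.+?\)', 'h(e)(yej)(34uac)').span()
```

`re.search` tries every starting position until one works.
The match spans [1:4] → '(e)'.

(1, 4)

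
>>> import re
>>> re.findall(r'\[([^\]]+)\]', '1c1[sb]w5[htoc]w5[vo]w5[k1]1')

Matches: at [3:7] match '[sb]', group 1 = 'sb'; at [9:15] match '[htoc]', group 1 = 'htoc'; at [17:21] match '[vo]', group 1 = 'vo'; at [23:27] match '[k1]', group 1 = 'k1'.
`findall` collects group 1 from each match (4 total).

['sb', 'htoc', 'vo', 'k1']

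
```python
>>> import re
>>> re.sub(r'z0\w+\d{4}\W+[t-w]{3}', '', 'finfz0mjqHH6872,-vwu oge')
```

'finf oge'

Pattern: the literal 'z0', then one or more of a word character, then exactly 4 of a digit; then one or more of a non-word character, then exactly 3 of a character in [t-w].
Matches: at [4:20] → 'z0mjqHH6872,-vwu'.
Every occurrence is swapped for ''.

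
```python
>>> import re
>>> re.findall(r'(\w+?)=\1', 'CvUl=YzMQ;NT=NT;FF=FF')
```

['NT', 'FF']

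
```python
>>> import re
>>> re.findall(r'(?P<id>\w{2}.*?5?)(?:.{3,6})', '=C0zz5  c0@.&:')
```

['C0']

The pattern matches exactly 2 of a word character, then zero or more of any character (lazy), then optionally a literal '5' (captured as 'id'); then 3 to 6 of any character (non-capturing group).
A non-greedy quantifier consumes as few characters as it can — just enough that the remainder of the pattern still matches from where it stops; whatever follows it matches normally.
Scanning left to right: at [1:9] match 'C0zz5  c', group 1 = 'C0'.
With a single group, `findall` returns only what that group captured — 1 item.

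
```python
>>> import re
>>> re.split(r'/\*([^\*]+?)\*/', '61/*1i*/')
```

['61', '1i', '']

Matches to split on: at [2:8] → '/*1i*/'.
The group in the pattern means `split` returns the separators' captures alongside the pieces.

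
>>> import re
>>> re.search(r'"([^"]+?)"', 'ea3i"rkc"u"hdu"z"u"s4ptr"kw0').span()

(4, 9)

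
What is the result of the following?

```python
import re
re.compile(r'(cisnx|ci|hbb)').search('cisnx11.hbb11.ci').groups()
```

('cisnx',)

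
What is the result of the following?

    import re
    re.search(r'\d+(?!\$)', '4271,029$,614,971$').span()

(0, 4)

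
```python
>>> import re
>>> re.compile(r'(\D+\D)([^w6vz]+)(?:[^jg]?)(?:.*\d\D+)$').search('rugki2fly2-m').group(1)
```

The match spans [0:12] → 'rugki2fly2-m'.
Captured: group 1 = 'rugki', group 2 = '2fly'.

'rugki'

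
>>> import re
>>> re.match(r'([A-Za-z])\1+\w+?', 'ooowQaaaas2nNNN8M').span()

(0, 4)

After group 1 captures some text, `\1` only succeeds where that same text appears again.
`re.match` only tries the pattern at the start of the string.
The match spans [0:4] → 'ooow'.
Captured: group 1 = 'o'.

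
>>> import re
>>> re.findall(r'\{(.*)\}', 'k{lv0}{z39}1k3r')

Scanning left to right: at [1:11] match '{lv0}{z39}', group 1 = 'lv0}{z39'.
With a single group, `findall` returns only what that group captured — 1 item.

['lv0}{z39']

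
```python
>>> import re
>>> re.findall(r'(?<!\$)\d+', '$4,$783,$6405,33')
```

['83', '405', '33']

The negative lookahead/lookbehind blocks any match where the forbidden context is present.
Scanning left to right: at [5:7] → '83'; at [10:13] → '405'; at [14:16] → '33'.
`findall` yields the raw match text (3 of them) because the pattern has no groups.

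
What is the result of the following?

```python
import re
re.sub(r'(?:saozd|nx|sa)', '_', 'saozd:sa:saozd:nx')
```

'_:_:_:_'

`|` is ordered: at each position the engine commits to the first alternative that works.
Matches: at [0:5] → 'saozd'; at [6:8] → 'sa'; at [9:14] → 'saozd'; at [15:17] → 'nx'.
`sub` substitutes '_' at each match site.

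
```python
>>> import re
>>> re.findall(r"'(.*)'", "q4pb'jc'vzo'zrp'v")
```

With a single group, `findall` returns only what that group captured — 1 item.

["jc'vzo'zrp"]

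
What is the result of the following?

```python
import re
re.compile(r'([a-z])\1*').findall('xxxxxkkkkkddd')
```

`\1` has to match the exact text group 1 already captured.
One capturing group, so `findall` returns just the captured substring from each match — 3 in all.

['x', 'k', 'd']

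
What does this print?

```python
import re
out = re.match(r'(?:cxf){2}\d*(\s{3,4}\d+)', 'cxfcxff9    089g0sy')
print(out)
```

The pattern matches the literal 'cxf' repeated 2 times, then zero or more of a digit; then 3 to 4 of whitespace, then one or more of a digit (captured).
`re.match` won't scan ahead — the pattern has to work from the very first character.
Here the string doesn't start with a match, so the call returns None.

None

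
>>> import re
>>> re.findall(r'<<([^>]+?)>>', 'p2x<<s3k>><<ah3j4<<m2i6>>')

['s3k', 'ah3j4<<m2i6']

Walking the string: at [3:10] match '<<s3k>>', group 1 = 's3k'; at [10:25] match '<<ah3j4<<m2i6>>', group 1 = 'ah3j4<<m2i6'.
With a single group, `findall` returns only what that group captured — 2 items.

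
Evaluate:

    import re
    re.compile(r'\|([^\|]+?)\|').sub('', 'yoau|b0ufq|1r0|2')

Matches: at [4:11] → '|b0ufq|'.
Every occurrence is swapped for ''.

'yoau1r0|2'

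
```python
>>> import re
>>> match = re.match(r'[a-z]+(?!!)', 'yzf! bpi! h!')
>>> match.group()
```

'yz'

A negative assertion filters positions out without eating any characters.
With `match`, the pattern is implicitly anchored at the beginning.
The match spans [0:2] → 'yz'.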